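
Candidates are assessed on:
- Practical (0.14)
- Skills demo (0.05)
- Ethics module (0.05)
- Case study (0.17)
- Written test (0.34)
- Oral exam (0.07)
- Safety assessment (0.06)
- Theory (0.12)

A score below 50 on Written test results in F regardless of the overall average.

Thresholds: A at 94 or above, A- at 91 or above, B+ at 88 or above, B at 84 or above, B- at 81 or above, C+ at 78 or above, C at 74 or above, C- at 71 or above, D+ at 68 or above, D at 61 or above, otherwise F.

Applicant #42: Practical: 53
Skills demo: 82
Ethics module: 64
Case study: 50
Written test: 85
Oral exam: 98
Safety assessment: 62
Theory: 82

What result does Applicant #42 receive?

Written test score 85 ≥ 50: minimum met.
Weighted total:
  Practical 53 × 0.14 = 7.42
  Skills demo 82 × 0.05 = 4.1
  Ethics module 64 × 0.05 = 3.2
  Case study 50 × 0.17 = 8.5
  Written test 85 × 0.34 = 28.9
  Oral exam 98 × 0.07 = 6.86
  Safety assessment 62 × 0.06 = 3.72
  Theory 82 × 0.12 = 9.84
Sum = 72.54
72.54 is ≥ 71 and < 74 → C-

C-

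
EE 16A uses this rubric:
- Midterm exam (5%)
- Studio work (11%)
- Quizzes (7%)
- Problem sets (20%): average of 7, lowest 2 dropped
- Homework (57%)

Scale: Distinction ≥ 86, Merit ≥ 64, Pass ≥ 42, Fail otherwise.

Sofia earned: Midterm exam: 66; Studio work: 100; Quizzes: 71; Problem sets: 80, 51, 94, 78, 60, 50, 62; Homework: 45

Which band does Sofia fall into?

Problem sets: drop 50, 51 → average of remaining 5 = 374/5 = 74.8
Weighted total:
  Midterm exam 66 × 0.05 = 3.3
  Studio work 100 × 0.11 = 11
  Quizzes 71 × 0.07 = 4.97
  Problem sets 74.8 × 0.2 = 14.96
  Homework 45 × 0.57 = 25.65
Sum = 59.88
59.88 is ≥ 42 and < 64 → Pass

Pass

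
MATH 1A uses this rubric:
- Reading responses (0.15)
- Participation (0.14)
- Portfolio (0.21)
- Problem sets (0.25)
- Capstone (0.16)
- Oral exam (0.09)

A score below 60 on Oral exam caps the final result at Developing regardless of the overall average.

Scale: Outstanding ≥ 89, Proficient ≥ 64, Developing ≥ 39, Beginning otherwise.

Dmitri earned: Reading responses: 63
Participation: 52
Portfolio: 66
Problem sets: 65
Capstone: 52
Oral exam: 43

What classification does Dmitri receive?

Oral exam score 43 < 60: minimum not met.
Weighted total:
  Reading responses 63 × 0.15 = 9.45
  Participation 52 × 0.14 = 7.28
  Portfolio 66 × 0.21 = 13.86
  Problem sets 65 × 0.25 = 16.25
  Capstone 52 × 0.16 = 8.32
  Oral exam 43 × 0.09 = 3.87
Sum = 59.03
59.03 would be Developing; cap at Developing applies → Developing.

Developing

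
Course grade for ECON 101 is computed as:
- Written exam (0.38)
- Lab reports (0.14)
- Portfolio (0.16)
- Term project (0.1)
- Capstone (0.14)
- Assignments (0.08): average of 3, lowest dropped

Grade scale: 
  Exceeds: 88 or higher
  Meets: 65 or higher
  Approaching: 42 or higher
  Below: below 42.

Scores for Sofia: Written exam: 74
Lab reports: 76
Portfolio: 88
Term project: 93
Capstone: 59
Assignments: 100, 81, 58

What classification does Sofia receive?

Meets

Assignments: drop 58 → average of remaining 2 = 181/2 = 90.5
Weighted total:
  Written exam 74 × 0.38 = 28.12
  Lab reports 76 × 0.14 = 10.64
  Portfolio 88 × 0.16 = 14.08
  Term project 93 × 0.1 = 9.3
  Capstone 59 × 0.14 = 8.26
  Assignments 90.5 × 0.08 = 7.24
Sum = 77.64
77.64 is ≥ 65 and < 88 → Meets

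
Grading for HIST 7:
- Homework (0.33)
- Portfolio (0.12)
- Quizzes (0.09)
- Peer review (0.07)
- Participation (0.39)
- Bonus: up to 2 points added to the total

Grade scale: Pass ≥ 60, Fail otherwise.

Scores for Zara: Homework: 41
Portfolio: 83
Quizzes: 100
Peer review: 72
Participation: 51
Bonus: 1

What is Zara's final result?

Fail

Weighted total:
  Homework 41 × 0.33 = 13.53
  Portfolio 83 × 0.12 = 9.96
  Quizzes 100 × 0.09 = 9
  Peer review 72 × 0.07 = 5.04
  Participation 51 × 0.39 = 19.89
Sum = 57.42
Bonus: 57.42 + 1 = 58.42
58.42 < 60 → Fail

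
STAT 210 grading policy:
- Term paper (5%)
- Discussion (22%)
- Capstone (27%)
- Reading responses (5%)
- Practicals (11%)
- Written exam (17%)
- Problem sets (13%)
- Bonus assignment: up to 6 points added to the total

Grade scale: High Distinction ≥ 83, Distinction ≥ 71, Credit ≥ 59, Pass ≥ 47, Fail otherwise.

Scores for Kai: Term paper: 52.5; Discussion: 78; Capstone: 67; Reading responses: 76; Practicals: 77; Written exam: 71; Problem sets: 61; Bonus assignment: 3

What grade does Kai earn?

Distinction

Weighted total:
  Term paper 52.5 × 0.05 = 2.625
  Discussion 78 × 0.22 = 17.16
  Capstone 67 × 0.27 = 18.09
  Reading responses 76 × 0.05 = 3.8
  Practicals 77 × 0.11 = 8.47
  Written exam 71 × 0.17 = 12.07
  Problem sets 61 × 0.13 = 7.93
Sum = 70.145
Bonus assignment: 70.145 + 3 = 73.145
73.145 is ≥ 71 and < 83 → Distinction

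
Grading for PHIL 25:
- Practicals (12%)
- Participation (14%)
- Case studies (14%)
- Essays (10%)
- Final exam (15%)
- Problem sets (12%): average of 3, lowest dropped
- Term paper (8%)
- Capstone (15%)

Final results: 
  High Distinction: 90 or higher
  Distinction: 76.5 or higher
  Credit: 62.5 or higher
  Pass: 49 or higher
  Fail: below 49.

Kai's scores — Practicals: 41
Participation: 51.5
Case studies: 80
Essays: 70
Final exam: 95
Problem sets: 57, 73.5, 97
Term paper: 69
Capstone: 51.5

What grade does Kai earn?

Problem sets: drop 57 → average of remaining 2 = 170.5/2 = 85.25
Weighted total:
  Practicals 41 × 0.12 = 4.92
  Participation 51.5 × 0.14 = 7.21
  Case studies 80 × 0.14 = 11.2
  Essays 70 × 0.1 = 7
  Final exam 95 × 0.15 = 14.25
  Problem sets 85.25 × 0.12 = 10.23
  Term paper 69 × 0.08 = 5.52
  Capstone 51.5 × 0.15 = 7.725
Sum = 68.055
68.055 is ≥ 62.5 and < 76.5 → Credit

Credit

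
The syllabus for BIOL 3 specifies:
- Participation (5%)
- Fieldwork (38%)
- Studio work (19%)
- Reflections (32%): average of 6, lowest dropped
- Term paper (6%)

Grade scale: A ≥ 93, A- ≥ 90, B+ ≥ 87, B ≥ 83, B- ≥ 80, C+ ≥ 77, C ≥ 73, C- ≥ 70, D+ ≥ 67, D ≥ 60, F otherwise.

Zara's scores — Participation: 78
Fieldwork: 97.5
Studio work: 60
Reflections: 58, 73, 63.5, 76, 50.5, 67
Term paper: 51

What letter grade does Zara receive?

C+

Reflections: drop 50.5 → average of remaining 5 = 337.5/5 = 67.5
Weighted total:
  Participation 78 × 0.05 = 3.9
  Fieldwork 97.5 × 0.38 = 37.05
  Studio work 60 × 0.19 = 11.4
  Reflections 67.5 × 0.32 = 21.6
  Term paper 51 × 0.06 = 3.06
Sum = 77.01
77.01 is ≥ 77 and < 80 → C+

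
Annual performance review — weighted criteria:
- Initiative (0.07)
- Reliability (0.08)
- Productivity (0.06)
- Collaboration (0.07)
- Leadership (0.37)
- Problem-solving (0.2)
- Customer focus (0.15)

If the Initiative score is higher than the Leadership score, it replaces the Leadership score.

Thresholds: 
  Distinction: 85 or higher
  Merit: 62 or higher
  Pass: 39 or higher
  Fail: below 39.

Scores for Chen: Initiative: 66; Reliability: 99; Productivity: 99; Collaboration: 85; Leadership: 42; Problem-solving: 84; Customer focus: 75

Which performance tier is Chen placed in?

Initiative (66) > Leadership (42), so Leadership counts as 66.
Weighted total:
  Initiative 66 × 0.07 = 4.62
  Reliability 99 × 0.08 = 7.92
  Productivity 99 × 0.06 = 5.94
  Collaboration 85 × 0.07 = 5.95
  Leadership 66 × 0.37 = 24.42
  Problem-solving 84 × 0.2 = 16.8
  Customer focus 75 × 0.15 = 11.25
Sum = 76.9
76.9 is ≥ 62 and < 85 → Merit

Merit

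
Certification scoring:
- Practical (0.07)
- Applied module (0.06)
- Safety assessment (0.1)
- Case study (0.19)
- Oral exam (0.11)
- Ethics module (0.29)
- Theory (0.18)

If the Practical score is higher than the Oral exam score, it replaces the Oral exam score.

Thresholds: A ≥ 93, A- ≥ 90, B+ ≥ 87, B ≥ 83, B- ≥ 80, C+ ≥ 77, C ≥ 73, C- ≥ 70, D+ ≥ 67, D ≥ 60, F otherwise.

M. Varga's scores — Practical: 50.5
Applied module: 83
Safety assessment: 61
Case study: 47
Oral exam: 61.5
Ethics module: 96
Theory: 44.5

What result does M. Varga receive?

D

Practical (50.5) ≤ Oral exam (61.5), so Oral exam stays at 61.5.
Weighted total:
  Practical 50.5 × 0.07 = 3.535
  Applied module 83 × 0.06 = 4.98
  Safety assessment 61 × 0.1 = 6.1
  Case study 47 × 0.19 = 8.93
  Oral exam 61.5 × 0.11 = 6.765
  Ethics module 96 × 0.29 = 27.84
  Theory 44.5 × 0.18 = 8.01
Sum = 66.16
66.16 is ≥ 60 and < 67 → D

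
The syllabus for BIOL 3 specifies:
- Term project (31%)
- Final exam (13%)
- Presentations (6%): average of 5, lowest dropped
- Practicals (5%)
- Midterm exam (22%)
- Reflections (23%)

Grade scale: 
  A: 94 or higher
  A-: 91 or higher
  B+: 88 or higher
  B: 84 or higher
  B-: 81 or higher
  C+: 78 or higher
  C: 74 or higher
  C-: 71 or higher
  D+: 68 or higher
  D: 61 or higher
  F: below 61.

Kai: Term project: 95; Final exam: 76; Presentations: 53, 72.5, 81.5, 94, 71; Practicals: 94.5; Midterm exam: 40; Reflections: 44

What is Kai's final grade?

Presentations: drop 53 → average of remaining 4 = 319/4 = 79.75
Weighted total:
  Term project 95 × 0.31 = 29.45
  Final exam 76 × 0.13 = 9.88
  Presentations 79.75 × 0.06 = 4.785
  Practicals 94.5 × 0.05 = 4.725
  Midterm exam 40 × 0.22 = 8.8
  Reflections 44 × 0.23 = 10.12
Sum = 67.76
67.76 is ≥ 61 and < 68 → D

D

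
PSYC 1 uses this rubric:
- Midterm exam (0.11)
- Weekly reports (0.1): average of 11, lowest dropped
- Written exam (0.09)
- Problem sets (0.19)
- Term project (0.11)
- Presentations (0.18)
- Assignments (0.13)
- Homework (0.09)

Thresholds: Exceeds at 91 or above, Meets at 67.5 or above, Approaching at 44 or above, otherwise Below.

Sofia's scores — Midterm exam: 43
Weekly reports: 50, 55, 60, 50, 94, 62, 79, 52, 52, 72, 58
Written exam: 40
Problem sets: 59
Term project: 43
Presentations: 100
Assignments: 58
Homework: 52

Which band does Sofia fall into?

Weekly reports: drop 50 → average of remaining 10 = 634/10 = 63.4
Weighted total:
  Midterm exam 43 × 0.11 = 4.73
  Weekly reports 63.4 × 0.1 = 6.34
  Written exam 40 × 0.09 = 3.6
  Problem sets 59 × 0.19 = 11.21
  Term project 43 × 0.11 = 4.73
  Presentations 100 × 0.18 = 18
  Assignments 58 × 0.13 = 7.54
  Homework 52 × 0.09 = 4.68
Sum = 60.83
60.83 is ≥ 44 and < 67.5 → Approaching

Approaching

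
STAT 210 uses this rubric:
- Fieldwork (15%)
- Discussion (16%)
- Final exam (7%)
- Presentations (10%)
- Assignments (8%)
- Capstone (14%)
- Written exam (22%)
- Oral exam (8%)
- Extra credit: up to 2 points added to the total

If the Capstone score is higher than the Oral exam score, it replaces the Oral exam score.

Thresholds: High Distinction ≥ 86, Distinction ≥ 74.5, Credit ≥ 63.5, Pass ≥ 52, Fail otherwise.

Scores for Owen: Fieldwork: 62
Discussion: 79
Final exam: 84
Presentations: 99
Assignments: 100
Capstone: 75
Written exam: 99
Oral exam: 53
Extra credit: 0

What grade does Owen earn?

Distinction

Capstone (75) > Oral exam (53), so Oral exam counts as 75.
Weighted total:
  Fieldwork 62 × 0.15 = 9.3
  Discussion 79 × 0.16 = 12.64
  Final exam 84 × 0.07 = 5.88
  Presentations 99 × 0.1 = 9.9
  Assignments 100 × 0.08 = 8
  Capstone 75 × 0.14 = 10.5
  Written exam 99 × 0.22 = 21.78
  Oral exam 75 × 0.08 = 6
Sum = 84
Extra credit: 84 + 0 = 84
84 is ≥ 74.5 and < 86 → Distinction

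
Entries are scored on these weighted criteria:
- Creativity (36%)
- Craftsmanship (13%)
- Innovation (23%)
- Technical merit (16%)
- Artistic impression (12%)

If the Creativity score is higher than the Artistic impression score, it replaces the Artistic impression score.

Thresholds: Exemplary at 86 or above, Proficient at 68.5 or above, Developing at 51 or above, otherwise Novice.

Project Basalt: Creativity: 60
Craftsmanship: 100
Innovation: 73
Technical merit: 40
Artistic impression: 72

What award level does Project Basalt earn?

Developing

Creativity (60) ≤ Artistic impression (72), so Artistic impression stays at 72.
Weighted total:
  Creativity 60 × 0.36 = 21.6
  Craftsmanship 100 × 0.13 = 13
  Innovation 73 × 0.23 = 16.79
  Technical merit 40 × 0.16 = 6.4
  Artistic impression 72 × 0.12 = 8.64
Sum = 66.43
66.43 is ≥ 51 and < 68.5 → Developing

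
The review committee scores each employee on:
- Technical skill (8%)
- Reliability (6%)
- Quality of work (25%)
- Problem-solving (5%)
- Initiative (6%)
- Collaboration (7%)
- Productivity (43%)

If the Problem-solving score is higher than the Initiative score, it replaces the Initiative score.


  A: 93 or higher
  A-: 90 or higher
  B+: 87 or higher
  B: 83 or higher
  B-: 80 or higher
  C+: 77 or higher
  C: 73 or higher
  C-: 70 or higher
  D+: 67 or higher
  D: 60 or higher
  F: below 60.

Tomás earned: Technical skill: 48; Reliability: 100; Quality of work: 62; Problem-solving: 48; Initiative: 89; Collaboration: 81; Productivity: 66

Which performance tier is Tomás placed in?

Problem-solving (48) ≤ Initiative (89), so Initiative stays at 89.
Weighted total:
  Technical skill 48 × 0.08 = 3.84
  Reliability 100 × 0.06 = 6
  Quality of work 62 × 0.25 = 15.5
  Problem-solving 48 × 0.05 = 2.4
  Initiative 89 × 0.06 = 5.34
  Collaboration 81 × 0.07 = 5.67
  Productivity 66 × 0.43 = 28.38
Sum = 67.13
67.13 is ≥ 67 and < 70 → D+

D+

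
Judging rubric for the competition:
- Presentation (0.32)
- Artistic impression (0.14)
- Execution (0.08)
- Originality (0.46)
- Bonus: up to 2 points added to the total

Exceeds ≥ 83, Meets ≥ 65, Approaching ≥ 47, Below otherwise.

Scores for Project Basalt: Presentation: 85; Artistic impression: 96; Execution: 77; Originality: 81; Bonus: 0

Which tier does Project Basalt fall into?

Exceeds

Weighted total:
  Presentation 85 × 0.32 = 27.2
  Artistic impression 96 × 0.14 = 13.44
  Execution 77 × 0.08 = 6.16
  Originality 81 × 0.46 = 37.26
Sum = 84.06
Bonus: 84.06 + 0 = 84.06
84.06 ≥ 83 → Exceeds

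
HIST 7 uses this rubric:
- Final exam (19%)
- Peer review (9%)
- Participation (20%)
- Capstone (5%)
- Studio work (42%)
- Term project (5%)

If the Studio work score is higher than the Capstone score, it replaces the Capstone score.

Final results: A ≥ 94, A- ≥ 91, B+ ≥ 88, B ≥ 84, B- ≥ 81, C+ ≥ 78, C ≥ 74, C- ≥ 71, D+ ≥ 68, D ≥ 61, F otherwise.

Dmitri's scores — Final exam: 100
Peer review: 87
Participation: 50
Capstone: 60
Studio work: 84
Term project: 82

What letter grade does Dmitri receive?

C+

Studio work (84) > Capstone (60), so Capstone counts as 84.
Weighted total:
  Final exam 100 × 0.19 = 19
  Peer review 87 × 0.09 = 7.83
  Participation 50 × 0.2 = 10
  Capstone 84 × 0.05 = 4.2
  Studio work 84 × 0.42 = 35.28
  Term project 82 × 0.05 = 4.1
Sum = 80.41
80.41 is ≥ 78 and < 81 → C+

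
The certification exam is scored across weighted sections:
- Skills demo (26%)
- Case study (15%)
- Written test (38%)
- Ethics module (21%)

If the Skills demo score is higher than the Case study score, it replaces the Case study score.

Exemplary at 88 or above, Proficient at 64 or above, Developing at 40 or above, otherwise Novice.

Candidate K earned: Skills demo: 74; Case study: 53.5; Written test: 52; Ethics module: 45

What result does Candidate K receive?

Developing

Skills demo (74) > Case study (53.5), so Case study counts as 74.
Weighted total:
  Skills demo 74 × 0.26 = 19.24
  Case study 74 × 0.15 = 11.1
  Written test 52 × 0.38 = 19.76
  Ethics module 45 × 0.21 = 9.45
Sum = 59.55
59.55 is ≥ 40 and < 64 → Developing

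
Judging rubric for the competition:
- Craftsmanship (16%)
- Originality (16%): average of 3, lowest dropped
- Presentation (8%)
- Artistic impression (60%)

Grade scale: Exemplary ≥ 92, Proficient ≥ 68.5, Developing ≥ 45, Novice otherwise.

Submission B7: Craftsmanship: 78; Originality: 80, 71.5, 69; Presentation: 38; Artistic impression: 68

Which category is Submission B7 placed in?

Originality: drop 69 → average of remaining 2 = 151.5/2 = 75.75
Weighted total:
  Craftsmanship 78 × 0.16 = 12.48
  Originality 75.75 × 0.16 = 12.12
  Presentation 38 × 0.08 = 3.04
  Artistic impression 68 × 0.6 = 40.8
Sum = 68.44
68.44 is ≥ 45 and < 68.5 → Developing

Developing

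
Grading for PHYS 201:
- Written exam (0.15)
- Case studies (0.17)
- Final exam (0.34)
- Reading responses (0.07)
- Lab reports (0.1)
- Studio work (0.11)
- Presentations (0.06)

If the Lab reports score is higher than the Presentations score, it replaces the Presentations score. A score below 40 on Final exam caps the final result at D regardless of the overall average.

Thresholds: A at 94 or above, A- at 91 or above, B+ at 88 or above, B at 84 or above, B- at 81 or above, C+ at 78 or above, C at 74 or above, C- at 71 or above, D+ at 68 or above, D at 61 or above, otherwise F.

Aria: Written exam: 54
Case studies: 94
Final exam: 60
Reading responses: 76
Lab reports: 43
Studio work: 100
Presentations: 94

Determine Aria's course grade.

Lab reports (43) ≤ Presentations (94), so Presentations stays at 94.
Final exam score 60 ≥ 40: minimum met.
Weighted total:
  Written exam 54 × 0.15 = 8.1
  Case studies 94 × 0.17 = 15.98
  Final exam 60 × 0.34 = 20.4
  Reading responses 76 × 0.07 = 5.32
  Lab reports 43 × 0.1 = 4.3
  Studio work 100 × 0.11 = 11
  Presentations 94 × 0.06 = 5.64
Sum = 70.74
70.74 is ≥ 68 and < 71 → D+

D+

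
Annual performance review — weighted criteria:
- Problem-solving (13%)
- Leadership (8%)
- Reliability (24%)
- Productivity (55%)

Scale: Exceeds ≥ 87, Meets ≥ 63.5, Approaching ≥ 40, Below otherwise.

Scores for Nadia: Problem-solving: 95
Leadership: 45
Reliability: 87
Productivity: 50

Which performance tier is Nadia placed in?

Weighted total:
  Problem-solving 95 × 0.13 = 12.35
  Leadership 45 × 0.08 = 3.6
  Reliability 87 × 0.24 = 20.88
  Productivity 50 × 0.55 = 27.5
Sum = 64.33
64.33 is ≥ 63.5 and < 87 → Meets

Meets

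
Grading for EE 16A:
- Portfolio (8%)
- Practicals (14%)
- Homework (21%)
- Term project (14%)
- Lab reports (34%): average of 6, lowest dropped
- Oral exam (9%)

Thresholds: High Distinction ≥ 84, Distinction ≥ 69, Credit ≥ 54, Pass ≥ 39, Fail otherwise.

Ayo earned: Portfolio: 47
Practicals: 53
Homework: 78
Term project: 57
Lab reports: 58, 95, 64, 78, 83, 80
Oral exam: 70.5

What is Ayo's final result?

Lab reports: drop 58 → average of remaining 5 = 400/5 = 80
Weighted total:
  Portfolio 47 × 0.08 = 3.76
  Practicals 53 × 0.14 = 7.42
  Homework 78 × 0.21 = 16.38
  Term project 57 × 0.14 = 7.98
  Lab reports 80 × 0.34 = 27.2
  Oral exam 70.5 × 0.09 = 6.345
Sum = 69.085
69.085 is ≥ 69 and < 84 → Distinction

Distinction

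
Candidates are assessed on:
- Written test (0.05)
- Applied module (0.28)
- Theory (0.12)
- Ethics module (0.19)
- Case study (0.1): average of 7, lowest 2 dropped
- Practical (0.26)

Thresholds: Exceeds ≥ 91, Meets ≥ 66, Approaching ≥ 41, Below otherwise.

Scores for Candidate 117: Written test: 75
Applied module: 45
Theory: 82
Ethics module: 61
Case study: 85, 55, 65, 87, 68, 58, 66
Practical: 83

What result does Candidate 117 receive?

Meets

Case study: drop 55, 58 → average of remaining 5 = 371/5 = 74.2
Weighted total:
  Written test 75 × 0.05 = 3.75
  Applied module 45 × 0.28 = 12.6
  Theory 82 × 0.12 = 9.84
  Ethics module 61 × 0.19 = 11.59
  Case study 74.2 × 0.1 = 7.42
  Practical 83 × 0.26 = 21.58
Sum = 66.78
66.78 is ≥ 66 and < 91 → Meets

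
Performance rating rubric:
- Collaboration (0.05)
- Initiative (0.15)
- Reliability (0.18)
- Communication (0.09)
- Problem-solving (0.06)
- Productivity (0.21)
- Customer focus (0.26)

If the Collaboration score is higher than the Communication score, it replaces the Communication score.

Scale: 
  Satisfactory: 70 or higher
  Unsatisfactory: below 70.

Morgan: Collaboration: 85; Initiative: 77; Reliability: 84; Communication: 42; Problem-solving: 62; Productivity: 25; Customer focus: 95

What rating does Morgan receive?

Collaboration (85) > Communication (42), so Communication counts as 85.
Weighted total:
  Collaboration 85 × 0.05 = 4.25
  Initiative 77 × 0.15 = 11.55
  Reliability 84 × 0.18 = 15.12
  Communication 85 × 0.09 = 7.65
  Problem-solving 62 × 0.06 = 3.72
  Productivity 25 × 0.21 = 5.25
  Customer focus 95 × 0.26 = 24.7
Sum = 72.24
72.24 ≥ 70 → Satisfactory

Satisfactory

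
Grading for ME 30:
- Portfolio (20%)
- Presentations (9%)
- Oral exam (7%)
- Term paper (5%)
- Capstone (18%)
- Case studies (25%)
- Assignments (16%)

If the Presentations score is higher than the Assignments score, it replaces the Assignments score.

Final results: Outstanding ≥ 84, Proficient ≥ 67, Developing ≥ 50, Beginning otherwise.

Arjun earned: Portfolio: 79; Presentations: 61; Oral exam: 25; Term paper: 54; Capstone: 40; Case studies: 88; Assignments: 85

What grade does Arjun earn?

Presentations (61) ≤ Assignments (85), so Assignments stays at 85.
Weighted total:
  Portfolio 79 × 0.2 = 15.8
  Presentations 61 × 0.09 = 5.49
  Oral exam 25 × 0.07 = 1.75
  Term paper 54 × 0.05 = 2.7
  Capstone 40 × 0.18 = 7.2
  Case studies 88 × 0.25 = 22
  Assignments 85 × 0.16 = 13.6
Sum = 68.54
68.54 is ≥ 67 and < 84 → Proficient

Proficient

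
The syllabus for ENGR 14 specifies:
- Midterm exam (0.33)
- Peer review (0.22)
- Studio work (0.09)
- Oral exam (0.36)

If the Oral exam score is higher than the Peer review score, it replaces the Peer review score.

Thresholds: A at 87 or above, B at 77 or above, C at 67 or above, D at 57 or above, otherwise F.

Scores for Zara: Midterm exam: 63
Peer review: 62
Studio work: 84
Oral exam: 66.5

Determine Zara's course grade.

Oral exam (66.5) > Peer review (62), so Peer review counts as 66.5.
Weighted total:
  Midterm exam 63 × 0.33 = 20.79
  Peer review 66.5 × 0.22 = 14.63
  Studio work 84 × 0.09 = 7.56
  Oral exam 66.5 × 0.36 = 23.94
Sum = 66.92
66.92 is ≥ 57 and < 67 → D

D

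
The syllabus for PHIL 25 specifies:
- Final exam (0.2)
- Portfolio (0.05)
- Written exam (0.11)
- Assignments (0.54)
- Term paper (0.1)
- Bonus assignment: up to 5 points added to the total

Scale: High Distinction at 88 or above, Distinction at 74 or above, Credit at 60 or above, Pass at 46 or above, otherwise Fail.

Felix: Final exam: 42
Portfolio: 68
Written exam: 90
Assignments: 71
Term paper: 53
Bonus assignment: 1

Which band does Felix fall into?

Credit

Weighted total:
  Final exam 42 × 0.2 = 8.4
  Portfolio 68 × 0.05 = 3.4
  Written exam 90 × 0.11 = 9.9
  Assignments 71 × 0.54 = 38.34
  Term paper 53 × 0.1 = 5.3
Sum = 65.34
Bonus assignment: 65.34 + 1 = 66.34
66.34 is ≥ 60 and < 74 → Credit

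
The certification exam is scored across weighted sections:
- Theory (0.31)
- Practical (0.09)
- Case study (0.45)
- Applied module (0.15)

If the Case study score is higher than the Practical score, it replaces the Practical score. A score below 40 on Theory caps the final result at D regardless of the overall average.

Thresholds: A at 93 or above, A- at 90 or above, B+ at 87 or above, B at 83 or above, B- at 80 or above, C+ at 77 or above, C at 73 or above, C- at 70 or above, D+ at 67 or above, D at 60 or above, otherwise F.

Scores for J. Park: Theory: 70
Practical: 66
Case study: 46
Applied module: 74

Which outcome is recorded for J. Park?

F

Case study (46) ≤ Practical (66), so Practical stays at 66.
Theory score 70 ≥ 40: minimum met.
Weighted total:
  Theory 70 × 0.31 = 21.7
  Practical 66 × 0.09 = 5.94
  Case study 46 × 0.45 = 20.7
  Applied module 74 × 0.15 = 11.1
Sum = 59.44
59.44 < 60 → F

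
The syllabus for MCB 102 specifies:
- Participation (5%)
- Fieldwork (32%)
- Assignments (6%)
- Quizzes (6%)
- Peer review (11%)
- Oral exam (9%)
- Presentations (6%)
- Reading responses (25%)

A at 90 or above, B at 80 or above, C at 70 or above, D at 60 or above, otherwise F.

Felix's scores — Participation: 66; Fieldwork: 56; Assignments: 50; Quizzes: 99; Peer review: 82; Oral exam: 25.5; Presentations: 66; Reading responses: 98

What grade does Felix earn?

Weighted total:
  Participation 66 × 0.05 = 3.3
  Fieldwork 56 × 0.32 = 17.92
  Assignments 50 × 0.06 = 3
  Quizzes 99 × 0.06 = 5.94
  Peer review 82 × 0.11 = 9.02
  Oral exam 25.5 × 0.09 = 2.295
  Presentations 66 × 0.06 = 3.96
  Reading responses 98 × 0.25 = 24.5
Sum = 69.935
69.935 is ≥ 60 and < 70 → D

D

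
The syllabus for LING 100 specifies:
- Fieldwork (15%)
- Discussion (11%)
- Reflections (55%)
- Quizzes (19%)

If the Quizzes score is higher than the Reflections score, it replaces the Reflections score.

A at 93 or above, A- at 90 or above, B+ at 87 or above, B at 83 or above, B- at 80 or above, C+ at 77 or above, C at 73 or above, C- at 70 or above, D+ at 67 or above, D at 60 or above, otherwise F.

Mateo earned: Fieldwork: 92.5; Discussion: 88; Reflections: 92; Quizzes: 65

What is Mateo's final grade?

B

Quizzes (65) ≤ Reflections (92), so Reflections stays at 92.
Weighted total:
  Fieldwork 92.5 × 0.15 = 13.875
  Discussion 88 × 0.11 = 9.68
  Reflections 92 × 0.55 = 50.6
  Quizzes 65 × 0.19 = 12.35
Sum = 86.505
86.505 is ≥ 83 and < 87 → B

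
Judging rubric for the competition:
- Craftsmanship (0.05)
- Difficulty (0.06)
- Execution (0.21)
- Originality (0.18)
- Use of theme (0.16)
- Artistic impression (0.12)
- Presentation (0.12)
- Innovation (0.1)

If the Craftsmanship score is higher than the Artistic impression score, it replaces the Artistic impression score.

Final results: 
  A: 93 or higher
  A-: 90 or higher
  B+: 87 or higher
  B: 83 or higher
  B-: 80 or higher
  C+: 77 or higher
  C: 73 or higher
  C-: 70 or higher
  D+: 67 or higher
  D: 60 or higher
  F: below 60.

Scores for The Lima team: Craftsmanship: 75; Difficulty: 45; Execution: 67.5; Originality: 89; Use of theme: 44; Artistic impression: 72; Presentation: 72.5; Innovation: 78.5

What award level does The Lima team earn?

Craftsmanship (75) > Artistic impression (72), so Artistic impression counts as 75.
Weighted total:
  Craftsmanship 75 × 0.05 = 3.75
  Difficulty 45 × 0.06 = 2.7
  Execution 67.5 × 0.21 = 14.175
  Originality 89 × 0.18 = 16.02
  Use of theme 44 × 0.16 = 7.04
  Artistic impression 75 × 0.12 = 9
  Presentation 72.5 × 0.12 = 8.7
  Innovation 78.5 × 0.1 = 7.85
Sum = 69.235
69.235 is ≥ 67 and < 70 → D+

D+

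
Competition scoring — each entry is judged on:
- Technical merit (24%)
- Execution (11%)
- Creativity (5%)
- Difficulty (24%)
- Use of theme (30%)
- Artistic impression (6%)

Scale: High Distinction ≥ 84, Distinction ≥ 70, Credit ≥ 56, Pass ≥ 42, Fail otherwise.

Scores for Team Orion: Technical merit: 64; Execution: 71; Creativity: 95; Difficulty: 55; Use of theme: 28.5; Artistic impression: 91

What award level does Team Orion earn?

Pass

Weighted total:
  Technical merit 64 × 0.24 = 15.36
  Execution 71 × 0.11 = 7.81
  Creativity 95 × 0.05 = 4.75
  Difficulty 55 × 0.24 = 13.2
  Use of theme 28.5 × 0.3 = 8.55
  Artistic impression 91 × 0.06 = 5.46
Sum = 55.13
55.13 is ≥ 42 and < 56 → Pass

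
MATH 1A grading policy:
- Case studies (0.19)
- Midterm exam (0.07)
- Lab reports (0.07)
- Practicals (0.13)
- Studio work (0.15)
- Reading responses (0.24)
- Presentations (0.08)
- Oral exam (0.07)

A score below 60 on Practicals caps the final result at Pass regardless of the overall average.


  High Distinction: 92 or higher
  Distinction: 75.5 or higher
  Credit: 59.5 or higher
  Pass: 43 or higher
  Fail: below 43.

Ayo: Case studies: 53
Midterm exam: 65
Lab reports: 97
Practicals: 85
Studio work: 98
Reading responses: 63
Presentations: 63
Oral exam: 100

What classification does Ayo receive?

Credit

Practicals score 85 ≥ 60: minimum met.
Weighted total:
  Case studies 53 × 0.19 = 10.07
  Midterm exam 65 × 0.07 = 4.55
  Lab reports 97 × 0.07 = 6.79
  Practicals 85 × 0.13 = 11.05
  Studio work 98 × 0.15 = 14.7
  Reading responses 63 × 0.24 = 15.12
  Presentations 63 × 0.08 = 5.04
  Oral exam 100 × 0.07 = 7
Sum = 74.32
74.32 is ≥ 59.5 and < 75.5 → Credit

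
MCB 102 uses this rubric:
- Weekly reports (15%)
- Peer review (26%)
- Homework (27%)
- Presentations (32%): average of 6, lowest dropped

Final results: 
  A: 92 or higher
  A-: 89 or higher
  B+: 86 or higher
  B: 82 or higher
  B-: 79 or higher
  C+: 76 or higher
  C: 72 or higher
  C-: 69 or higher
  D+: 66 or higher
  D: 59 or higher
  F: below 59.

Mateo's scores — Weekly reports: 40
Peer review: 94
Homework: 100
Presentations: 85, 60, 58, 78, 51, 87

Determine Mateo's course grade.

Presentations: drop 51 → average of remaining 5 = 368/5 = 73.6
Weighted total:
  Weekly reports 40 × 0.15 = 6
  Peer review 94 × 0.26 = 24.44
  Homework 100 × 0.27 = 27
  Presentations 73.6 × 0.32 = 23.552
Sum = 80.992
80.992 is ≥ 79 and < 82 → B-

B-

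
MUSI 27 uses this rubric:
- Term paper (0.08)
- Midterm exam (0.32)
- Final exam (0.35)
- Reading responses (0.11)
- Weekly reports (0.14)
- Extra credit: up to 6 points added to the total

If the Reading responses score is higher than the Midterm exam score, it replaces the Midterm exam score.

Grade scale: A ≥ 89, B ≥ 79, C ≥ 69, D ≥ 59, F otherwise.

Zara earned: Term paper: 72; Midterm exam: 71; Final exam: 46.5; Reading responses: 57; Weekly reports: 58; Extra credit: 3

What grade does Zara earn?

Reading responses (57) ≤ Midterm exam (71), so Midterm exam stays at 71.
Weighted total:
  Term paper 72 × 0.08 = 5.76
  Midterm exam 71 × 0.32 = 22.72
  Final exam 46.5 × 0.35 = 16.275
  Reading responses 57 × 0.11 = 6.27
  Weekly reports 58 × 0.14 = 8.12
Sum = 59.145
Extra credit: 59.145 + 3 = 62.145
62.145 is ≥ 59 and < 69 → D

D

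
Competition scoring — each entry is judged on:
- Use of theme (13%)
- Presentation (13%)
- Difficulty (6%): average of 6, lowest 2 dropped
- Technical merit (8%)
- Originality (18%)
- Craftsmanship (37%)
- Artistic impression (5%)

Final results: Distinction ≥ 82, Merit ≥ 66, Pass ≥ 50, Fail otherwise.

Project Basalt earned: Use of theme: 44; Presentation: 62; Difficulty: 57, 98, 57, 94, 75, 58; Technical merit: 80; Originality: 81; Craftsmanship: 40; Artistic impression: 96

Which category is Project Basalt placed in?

Difficulty: drop 57, 57 → average of remaining 4 = 325/4 = 81.25
Weighted total:
  Use of theme 44 × 0.13 = 5.72
  Presentation 62 × 0.13 = 8.06
  Difficulty 81.25 × 0.06 = 4.875
  Technical merit 80 × 0.08 = 6.4
  Originality 81 × 0.18 = 14.58
  Craftsmanship 40 × 0.37 = 14.8
  Artistic impression 96 × 0.05 = 4.8
Sum = 59.235
59.235 is ≥ 50 and < 66 → Pass

Pass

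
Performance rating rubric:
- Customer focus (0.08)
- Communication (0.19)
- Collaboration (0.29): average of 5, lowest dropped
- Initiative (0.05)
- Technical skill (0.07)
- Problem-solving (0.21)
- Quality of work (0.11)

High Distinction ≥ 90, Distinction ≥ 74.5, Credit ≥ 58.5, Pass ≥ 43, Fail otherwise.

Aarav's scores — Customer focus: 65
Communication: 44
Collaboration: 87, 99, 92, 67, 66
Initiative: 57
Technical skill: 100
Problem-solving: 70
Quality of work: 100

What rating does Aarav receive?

Credit

Collaboration: drop 66 → average of remaining 4 = 345/4 = 86.25
Weighted total:
  Customer focus 65 × 0.08 = 5.2
  Communication 44 × 0.19 = 8.36
  Collaboration 86.25 × 0.29 = 25.0125
  Initiative 57 × 0.05 = 2.85
  Technical skill 100 × 0.07 = 7
  Problem-solving 70 × 0.21 = 14.7
  Quality of work 100 × 0.11 = 11
Sum = 74.1225
74.1225 is ≥ 58.5 and < 74.5 → Credit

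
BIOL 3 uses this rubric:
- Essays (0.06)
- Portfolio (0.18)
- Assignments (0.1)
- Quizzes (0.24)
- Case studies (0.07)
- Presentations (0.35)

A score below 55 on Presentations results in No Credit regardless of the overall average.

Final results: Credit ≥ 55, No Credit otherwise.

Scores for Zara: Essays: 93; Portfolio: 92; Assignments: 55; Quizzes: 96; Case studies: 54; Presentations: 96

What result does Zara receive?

Credit

Presentations score 96 ≥ 55: minimum met.
Weighted total:
  Essays 93 × 0.06 = 5.58
  Portfolio 92 × 0.18 = 16.56
  Assignments 55 × 0.1 = 5.5
  Quizzes 96 × 0.24 = 23.04
  Case studies 54 × 0.07 = 3.78
  Presentations 96 × 0.35 = 33.6
Sum = 88.06
88.06 ≥ 55 → Credit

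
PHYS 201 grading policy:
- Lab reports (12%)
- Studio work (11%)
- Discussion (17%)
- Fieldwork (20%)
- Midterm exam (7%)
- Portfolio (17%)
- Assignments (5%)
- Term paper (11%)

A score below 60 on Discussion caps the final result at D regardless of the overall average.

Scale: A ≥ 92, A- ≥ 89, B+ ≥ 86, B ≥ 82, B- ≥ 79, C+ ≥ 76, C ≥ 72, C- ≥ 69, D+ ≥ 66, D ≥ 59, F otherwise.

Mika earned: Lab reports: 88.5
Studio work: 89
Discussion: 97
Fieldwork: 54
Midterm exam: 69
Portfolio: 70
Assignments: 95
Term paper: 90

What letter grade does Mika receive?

Discussion score 97 ≥ 60: minimum met.
Weighted total:
  Lab reports 88.5 × 0.12 = 10.62
  Studio work 89 × 0.11 = 9.79
  Discussion 97 × 0.17 = 16.49
  Fieldwork 54 × 0.2 = 10.8
  Midterm exam 69 × 0.07 = 4.83
  Portfolio 70 × 0.17 = 11.9
  Assignments 95 × 0.05 = 4.75
  Term paper 90 × 0.11 = 9.9
Sum = 79.08
79.08 is ≥ 79 and < 82 → B-

B-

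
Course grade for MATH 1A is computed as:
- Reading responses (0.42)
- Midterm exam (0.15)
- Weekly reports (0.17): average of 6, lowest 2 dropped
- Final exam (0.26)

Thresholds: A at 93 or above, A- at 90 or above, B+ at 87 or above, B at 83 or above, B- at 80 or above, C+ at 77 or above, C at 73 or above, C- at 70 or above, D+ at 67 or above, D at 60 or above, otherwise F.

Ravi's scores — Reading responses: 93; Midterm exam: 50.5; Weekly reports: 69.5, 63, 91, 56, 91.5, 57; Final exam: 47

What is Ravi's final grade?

Weekly reports: drop 56, 57 → average of remaining 4 = 315/4 = 78.75
Weighted total:
  Reading responses 93 × 0.42 = 39.06
  Midterm exam 50.5 × 0.15 = 7.575
  Weekly reports 78.75 × 0.17 = 13.3875
  Final exam 47 × 0.26 = 12.22
Sum = 72.2425
72.2425 is ≥ 70 and < 73 → C-

C-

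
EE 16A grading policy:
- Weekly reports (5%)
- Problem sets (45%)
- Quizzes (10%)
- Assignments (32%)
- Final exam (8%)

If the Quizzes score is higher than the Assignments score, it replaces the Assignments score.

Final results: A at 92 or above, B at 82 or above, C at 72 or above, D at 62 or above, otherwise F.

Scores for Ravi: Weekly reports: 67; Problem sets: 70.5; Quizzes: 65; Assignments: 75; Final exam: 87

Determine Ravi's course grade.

C

Quizzes (65) ≤ Assignments (75), so Assignments stays at 75.
Weighted total:
  Weekly reports 67 × 0.05 = 3.35
  Problem sets 70.5 × 0.45 = 31.725
  Quizzes 65 × 0.1 = 6.5
  Assignments 75 × 0.32 = 24
  Final exam 87 × 0.08 = 6.96
Sum = 72.535
72.535 is ≥ 72 and < 82 → C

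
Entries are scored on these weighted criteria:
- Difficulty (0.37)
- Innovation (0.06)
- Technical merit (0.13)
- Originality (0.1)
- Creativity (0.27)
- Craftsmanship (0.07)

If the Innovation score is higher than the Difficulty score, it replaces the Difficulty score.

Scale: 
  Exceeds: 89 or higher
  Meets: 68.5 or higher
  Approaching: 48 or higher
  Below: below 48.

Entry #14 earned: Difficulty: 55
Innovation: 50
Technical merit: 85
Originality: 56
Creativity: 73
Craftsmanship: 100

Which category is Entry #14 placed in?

Approaching

Innovation (50) ≤ Difficulty (55), so Difficulty stays at 55.
Weighted total:
  Difficulty 55 × 0.37 = 20.35
  Innovation 50 × 0.06 = 3
  Technical merit 85 × 0.13 = 11.05
  Originality 56 × 0.1 = 5.6
  Creativity 73 × 0.27 = 19.71
  Craftsmanship 100 × 0.07 = 7
Sum = 66.71
66.71 is ≥ 48 and < 68.5 → Approaching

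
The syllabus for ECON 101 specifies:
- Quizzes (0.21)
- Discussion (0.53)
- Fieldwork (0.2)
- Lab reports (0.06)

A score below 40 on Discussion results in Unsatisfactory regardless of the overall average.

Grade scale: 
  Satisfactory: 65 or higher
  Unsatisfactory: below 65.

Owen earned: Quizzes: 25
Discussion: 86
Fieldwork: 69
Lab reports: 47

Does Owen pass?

Satisfactory

Discussion score 86 ≥ 40: minimum met.
Weighted total:
  Quizzes 25 × 0.21 = 5.25
  Discussion 86 × 0.53 = 45.58
  Fieldwork 69 × 0.2 = 13.8
  Lab reports 47 × 0.06 = 2.82
Sum = 67.45
67.45 ≥ 65 → Satisfactory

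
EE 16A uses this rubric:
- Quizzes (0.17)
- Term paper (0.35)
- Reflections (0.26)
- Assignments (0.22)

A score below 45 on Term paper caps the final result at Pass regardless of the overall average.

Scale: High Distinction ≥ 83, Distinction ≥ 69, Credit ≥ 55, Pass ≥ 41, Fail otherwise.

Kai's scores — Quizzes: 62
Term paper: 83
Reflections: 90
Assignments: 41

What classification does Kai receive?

Distinction

Term paper score 83 ≥ 45: minimum met.
Weighted total:
  Quizzes 62 × 0.17 = 10.54
  Term paper 83 × 0.35 = 29.05
  Reflections 90 × 0.26 = 23.4
  Assignments 41 × 0.22 = 9.02
Sum = 72.01
72.01 is ≥ 69 and < 83 → Distinction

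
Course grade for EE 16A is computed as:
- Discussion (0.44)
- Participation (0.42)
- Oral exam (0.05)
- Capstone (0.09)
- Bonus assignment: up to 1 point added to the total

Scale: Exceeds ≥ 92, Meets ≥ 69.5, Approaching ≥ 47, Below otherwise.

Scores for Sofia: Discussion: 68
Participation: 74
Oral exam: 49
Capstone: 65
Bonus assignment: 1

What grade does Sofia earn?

Weighted total:
  Discussion 68 × 0.44 = 29.92
  Participation 74 × 0.42 = 31.08
  Oral exam 49 × 0.05 = 2.45
  Capstone 65 × 0.09 = 5.85
Sum = 69.3
Bonus assignment: 69.3 + 1 = 70.3
70.3 is ≥ 69.5 and < 92 → Meets

Meets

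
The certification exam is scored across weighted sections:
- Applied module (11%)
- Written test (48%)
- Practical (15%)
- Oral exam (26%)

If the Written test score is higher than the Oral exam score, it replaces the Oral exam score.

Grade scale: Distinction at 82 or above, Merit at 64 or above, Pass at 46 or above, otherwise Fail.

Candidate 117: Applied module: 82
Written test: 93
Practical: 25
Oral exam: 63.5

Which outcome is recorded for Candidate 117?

Merit

Written test (93) > Oral exam (63.5), so Oral exam counts as 93.
Weighted total:
  Applied module 82 × 0.11 = 9.02
  Written test 93 × 0.48 = 44.64
  Practical 25 × 0.15 = 3.75
  Oral exam 93 × 0.26 = 24.18
Sum = 81.59
81.59 is ≥ 64 and < 82 → Merit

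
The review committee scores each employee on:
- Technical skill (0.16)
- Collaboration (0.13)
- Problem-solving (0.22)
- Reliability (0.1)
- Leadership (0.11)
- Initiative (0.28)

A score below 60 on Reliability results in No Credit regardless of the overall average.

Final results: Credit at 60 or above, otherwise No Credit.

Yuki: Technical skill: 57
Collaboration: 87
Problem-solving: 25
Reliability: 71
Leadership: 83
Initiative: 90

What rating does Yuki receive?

Credit

Reliability score 71 ≥ 60: minimum met.
Weighted total:
  Technical skill 57 × 0.16 = 9.12
  Collaboration 87 × 0.13 = 11.31
  Problem-solving 25 × 0.22 = 5.5
  Reliability 71 × 0.1 = 7.1
  Leadership 83 × 0.11 = 9.13
  Initiative 90 × 0.28 = 25.2
Sum = 67.36
67.36 ≥ 60 → Credit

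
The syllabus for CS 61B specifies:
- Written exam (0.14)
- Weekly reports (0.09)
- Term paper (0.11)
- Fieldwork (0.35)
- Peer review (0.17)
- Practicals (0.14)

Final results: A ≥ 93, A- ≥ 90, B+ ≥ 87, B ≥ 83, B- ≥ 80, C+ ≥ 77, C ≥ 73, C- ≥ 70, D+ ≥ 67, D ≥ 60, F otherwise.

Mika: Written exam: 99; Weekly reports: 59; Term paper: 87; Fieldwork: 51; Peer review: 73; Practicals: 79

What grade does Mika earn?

Weighted total:
  Written exam 99 × 0.14 = 13.86
  Weekly reports 59 × 0.09 = 5.31
  Term paper 87 × 0.11 = 9.57
  Fieldwork 51 × 0.35 = 17.85
  Peer review 73 × 0.17 = 12.41
  Practicals 79 × 0.14 = 11.06
Sum = 70.06
70.06 is ≥ 70 and < 73 → C-

C-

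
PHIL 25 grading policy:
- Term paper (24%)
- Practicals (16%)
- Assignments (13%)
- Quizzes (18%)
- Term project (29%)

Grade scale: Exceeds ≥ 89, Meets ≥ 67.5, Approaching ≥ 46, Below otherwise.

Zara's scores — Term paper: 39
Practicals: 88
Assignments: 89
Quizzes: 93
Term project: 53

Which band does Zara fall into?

Weighted total:
  Term paper 39 × 0.24 = 9.36
  Practicals 88 × 0.16 = 14.08
  Assignments 89 × 0.13 = 11.57
  Quizzes 93 × 0.18 = 16.74
  Term project 53 × 0.29 = 15.37
Sum = 67.12
67.12 is ≥ 46 and < 67.5 → Approaching

Approaching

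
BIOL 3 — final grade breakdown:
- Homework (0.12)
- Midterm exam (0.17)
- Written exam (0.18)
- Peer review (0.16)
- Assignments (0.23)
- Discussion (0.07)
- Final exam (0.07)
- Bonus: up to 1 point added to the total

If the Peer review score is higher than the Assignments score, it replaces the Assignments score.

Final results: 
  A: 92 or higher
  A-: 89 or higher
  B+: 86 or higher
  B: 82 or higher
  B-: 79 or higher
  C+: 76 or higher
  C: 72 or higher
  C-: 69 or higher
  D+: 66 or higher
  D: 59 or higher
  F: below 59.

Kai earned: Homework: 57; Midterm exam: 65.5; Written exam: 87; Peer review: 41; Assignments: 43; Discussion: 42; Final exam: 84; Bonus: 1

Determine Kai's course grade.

D

Peer review (41) ≤ Assignments (43), so Assignments stays at 43.
Weighted total:
  Homework 57 × 0.12 = 6.84
  Midterm exam 65.5 × 0.17 = 11.135
  Written exam 87 × 0.18 = 15.66
  Peer review 41 × 0.16 = 6.56
  Assignments 43 × 0.23 = 9.89
  Discussion 42 × 0.07 = 2.94
  Final exam 84 × 0.07 = 5.88
Sum = 58.905
Bonus: 58.905 + 1 = 59.905
59.905 is ≥ 59 and < 66 → D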